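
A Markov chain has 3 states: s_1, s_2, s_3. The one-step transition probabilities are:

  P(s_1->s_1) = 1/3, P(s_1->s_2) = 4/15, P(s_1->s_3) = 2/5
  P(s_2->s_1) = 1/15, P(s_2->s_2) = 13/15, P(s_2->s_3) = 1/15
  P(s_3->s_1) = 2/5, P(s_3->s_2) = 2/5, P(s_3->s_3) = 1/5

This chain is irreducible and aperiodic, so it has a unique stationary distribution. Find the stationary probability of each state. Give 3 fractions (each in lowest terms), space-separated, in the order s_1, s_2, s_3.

Answer: 9/59 42/59 8/59

Derivation:
The stationary distribution satisfies pi = pi * P, i.e.:
  pi_s_1 = 1/3*pi_s_1 + 1/15*pi_s_2 + 2/5*pi_s_3
  pi_s_2 = 4/15*pi_s_1 + 13/15*pi_s_2 + 2/5*pi_s_3
  pi_s_3 = 2/5*pi_s_1 + 1/15*pi_s_2 + 1/5*pi_s_3
with normalization: pi_s_1 + pi_s_2 + pi_s_3 = 1.

Using the first 2 balance equations plus normalization, the linear system A*pi = b is:
  [-2/3, 1/15, 2/5] . pi = 0
  [4/15, -2/15, 2/5] . pi = 0
  [1, 1, 1] . pi = 1

Solving yields:
  pi_s_1 = 9/59
  pi_s_2 = 42/59
  pi_s_3 = 8/59

Verification (pi * P):
  9/59*1/3 + 42/59*1/15 + 8/59*2/5 = 9/59 = pi_s_1  (ok)
  9/59*4/15 + 42/59*13/15 + 8/59*2/5 = 42/59 = pi_s_2  (ok)
  9/59*2/5 + 42/59*1/15 + 8/59*1/5 = 8/59 = pi_s_3  (ok)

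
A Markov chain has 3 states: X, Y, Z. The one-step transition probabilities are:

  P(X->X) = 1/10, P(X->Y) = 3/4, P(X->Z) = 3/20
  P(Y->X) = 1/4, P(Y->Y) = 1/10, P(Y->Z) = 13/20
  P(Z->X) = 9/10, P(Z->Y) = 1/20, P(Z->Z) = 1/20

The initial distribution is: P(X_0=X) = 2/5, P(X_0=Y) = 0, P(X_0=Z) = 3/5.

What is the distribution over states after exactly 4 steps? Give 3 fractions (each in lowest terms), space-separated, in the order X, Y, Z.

Propagating the distribution step by step (d_{t+1} = d_t * P):
d_0 = (X=2/5, Y=0, Z=3/5)
  d_1[X] = 2/5*1/10 + 0*1/4 + 3/5*9/10 = 29/50
  d_1[Y] = 2/5*3/4 + 0*1/10 + 3/5*1/20 = 33/100
  d_1[Z] = 2/5*3/20 + 0*13/20 + 3/5*1/20 = 9/100
d_1 = (X=29/50, Y=33/100, Z=9/100)
  d_2[X] = 29/50*1/10 + 33/100*1/4 + 9/100*9/10 = 443/2000
  d_2[Y] = 29/50*3/4 + 33/100*1/10 + 9/100*1/20 = 189/400
  d_2[Z] = 29/50*3/20 + 33/100*13/20 + 9/100*1/20 = 153/500
d_2 = (X=443/2000, Y=189/400, Z=153/500)
  d_3[X] = 443/2000*1/10 + 189/400*1/4 + 153/500*9/10 = 16627/40000
  d_3[Y] = 443/2000*3/4 + 189/400*1/10 + 153/500*1/20 = 9147/40000
  d_3[Z] = 443/2000*3/20 + 189/400*13/20 + 153/500*1/20 = 7113/20000
d_3 = (X=16627/40000, Y=9147/40000, Z=7113/20000)
  d_4[X] = 16627/40000*1/10 + 9147/40000*1/4 + 7113/20000*9/10 = 335057/800000
  d_4[Y] = 16627/40000*3/4 + 9147/40000*1/10 + 7113/20000*1/20 = 11277/32000
  d_4[Z] = 16627/40000*3/20 + 9147/40000*13/20 + 7113/20000*1/20 = 91509/400000
d_4 = (X=335057/800000, Y=11277/32000, Z=91509/400000)

Answer: 335057/800000 11277/32000 91509/400000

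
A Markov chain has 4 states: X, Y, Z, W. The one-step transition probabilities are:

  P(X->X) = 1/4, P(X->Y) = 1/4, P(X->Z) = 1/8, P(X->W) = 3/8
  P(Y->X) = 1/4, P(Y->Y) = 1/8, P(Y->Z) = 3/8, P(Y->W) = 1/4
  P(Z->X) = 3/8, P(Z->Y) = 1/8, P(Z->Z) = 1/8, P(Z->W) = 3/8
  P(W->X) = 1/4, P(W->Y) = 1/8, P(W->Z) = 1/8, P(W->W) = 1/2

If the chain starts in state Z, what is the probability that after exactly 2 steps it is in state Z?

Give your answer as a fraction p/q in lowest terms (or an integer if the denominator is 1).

Computing P^2 by repeated multiplication:
P^1 =
  X: [1/4, 1/4, 1/8, 3/8]
  Y: [1/4, 1/8, 3/8, 1/4]
  Z: [3/8, 1/8, 1/8, 3/8]
  W: [1/4, 1/8, 1/8, 1/2]
P^2 =
  X: [17/64, 5/32, 3/16, 25/64]
  Y: [19/64, 5/32, 5/32, 25/64]
  Z: [17/64, 11/64, 5/32, 13/32]
  W: [17/64, 5/32, 5/32, 27/64]

(P^2)[Z -> Z] = 5/32

Answer: 5/32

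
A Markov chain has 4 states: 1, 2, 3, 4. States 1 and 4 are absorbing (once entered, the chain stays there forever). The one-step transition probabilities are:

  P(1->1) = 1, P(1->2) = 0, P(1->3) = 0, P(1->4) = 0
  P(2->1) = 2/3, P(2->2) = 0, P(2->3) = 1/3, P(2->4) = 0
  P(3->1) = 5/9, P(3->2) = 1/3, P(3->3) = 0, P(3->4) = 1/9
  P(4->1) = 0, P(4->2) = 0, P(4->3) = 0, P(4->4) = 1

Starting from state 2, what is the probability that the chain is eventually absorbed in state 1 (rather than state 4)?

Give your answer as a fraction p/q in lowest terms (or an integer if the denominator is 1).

Let a_i = P(absorbed in 1 | start in state i).
Boundary conditions: a_1 = 1, a_4 = 0.
For each transient state i, a_i = sum_j P(i->j) * a_j:
  a_2 = 2/3*a_1 + 0*a_2 + 1/3*a_3 + 0*a_4
  a_3 = 5/9*a_1 + 1/3*a_2 + 0*a_3 + 1/9*a_4

Substituting a_1 = 1 and a_4 = 0, rearrange to (I - Q) a = r where r[i] = P(i -> 1):
  [1, -1/3] . (a_2, a_3) = 2/3
  [-1/3, 1] . (a_2, a_3) = 5/9

Solving yields:
  a_2 = 23/24
  a_3 = 7/8

Starting state is 2, so the absorption probability is a_2 = 23/24.

Answer: 23/24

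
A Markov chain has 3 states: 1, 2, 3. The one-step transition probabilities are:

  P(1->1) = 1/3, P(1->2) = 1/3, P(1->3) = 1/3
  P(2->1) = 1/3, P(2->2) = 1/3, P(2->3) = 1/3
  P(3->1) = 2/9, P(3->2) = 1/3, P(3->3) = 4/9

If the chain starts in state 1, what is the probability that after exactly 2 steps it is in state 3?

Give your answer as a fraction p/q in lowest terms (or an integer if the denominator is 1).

Computing P^2 by repeated multiplication:
P^1 =
  1: [1/3, 1/3, 1/3]
  2: [1/3, 1/3, 1/3]
  3: [2/9, 1/3, 4/9]
P^2 =
  1: [8/27, 1/3, 10/27]
  2: [8/27, 1/3, 10/27]
  3: [23/81, 1/3, 31/81]

(P^2)[1 -> 3] = 10/27

Answer: 10/27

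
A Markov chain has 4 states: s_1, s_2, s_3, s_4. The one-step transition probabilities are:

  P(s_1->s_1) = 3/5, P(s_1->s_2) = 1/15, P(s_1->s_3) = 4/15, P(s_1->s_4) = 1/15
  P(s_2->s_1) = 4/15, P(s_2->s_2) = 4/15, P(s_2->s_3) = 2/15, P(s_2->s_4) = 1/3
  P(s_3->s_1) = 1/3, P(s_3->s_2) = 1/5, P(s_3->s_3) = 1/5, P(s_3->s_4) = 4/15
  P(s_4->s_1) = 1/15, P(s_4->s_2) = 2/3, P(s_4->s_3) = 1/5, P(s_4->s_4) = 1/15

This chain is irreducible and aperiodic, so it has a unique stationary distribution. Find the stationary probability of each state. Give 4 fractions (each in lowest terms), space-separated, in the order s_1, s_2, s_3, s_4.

The stationary distribution satisfies pi = pi * P, i.e.:
  pi_s_1 = 3/5*pi_s_1 + 4/15*pi_s_2 + 1/3*pi_s_3 + 1/15*pi_s_4
  pi_s_2 = 1/15*pi_s_1 + 4/15*pi_s_2 + 1/5*pi_s_3 + 2/3*pi_s_4
  pi_s_3 = 4/15*pi_s_1 + 2/15*pi_s_2 + 1/5*pi_s_3 + 1/5*pi_s_4
  pi_s_4 = 1/15*pi_s_1 + 1/3*pi_s_2 + 4/15*pi_s_3 + 1/15*pi_s_4
with normalization: pi_s_1 + pi_s_2 + pi_s_3 + pi_s_4 = 1.

Using the first 3 balance equations plus normalization, the linear system A*pi = b is:
  [-2/5, 4/15, 1/3, 1/15] . pi = 0
  [1/15, -11/15, 1/5, 2/3] . pi = 0
  [4/15, 2/15, -4/5, 1/5] . pi = 0
  [1, 1, 1, 1] . pi = 1

Solving yields:
  pi_s_1 = 907/2462
  pi_s_2 = 613/2462
  pi_s_3 = 256/1231
  pi_s_4 = 215/1231

Verification (pi * P):
  907/2462*3/5 + 613/2462*4/15 + 256/1231*1/3 + 215/1231*1/15 = 907/2462 = pi_s_1  (ok)
  907/2462*1/15 + 613/2462*4/15 + 256/1231*1/5 + 215/1231*2/3 = 613/2462 = pi_s_2  (ok)
  907/2462*4/15 + 613/2462*2/15 + 256/1231*1/5 + 215/1231*1/5 = 256/1231 = pi_s_3  (ok)
  907/2462*1/15 + 613/2462*1/3 + 256/1231*4/15 + 215/1231*1/15 = 215/1231 = pi_s_4  (ok)

Answer: 907/2462 613/2462 256/1231 215/1231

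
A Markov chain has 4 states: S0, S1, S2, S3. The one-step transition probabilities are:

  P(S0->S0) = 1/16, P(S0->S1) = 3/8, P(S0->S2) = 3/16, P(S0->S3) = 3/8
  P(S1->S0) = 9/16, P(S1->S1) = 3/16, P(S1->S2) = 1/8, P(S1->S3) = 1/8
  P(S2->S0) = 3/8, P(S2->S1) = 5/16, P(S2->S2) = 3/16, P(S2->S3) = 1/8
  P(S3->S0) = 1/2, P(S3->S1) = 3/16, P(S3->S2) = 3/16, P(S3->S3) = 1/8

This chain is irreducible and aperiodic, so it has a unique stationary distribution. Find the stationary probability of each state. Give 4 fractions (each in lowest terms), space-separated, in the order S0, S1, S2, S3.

Answer: 169/490 67/245 167/980 207/980

Derivation:
The stationary distribution satisfies pi = pi * P, i.e.:
  pi_S0 = 1/16*pi_S0 + 9/16*pi_S1 + 3/8*pi_S2 + 1/2*pi_S3
  pi_S1 = 3/8*pi_S0 + 3/16*pi_S1 + 5/16*pi_S2 + 3/16*pi_S3
  pi_S2 = 3/16*pi_S0 + 1/8*pi_S1 + 3/16*pi_S2 + 3/16*pi_S3
  pi_S3 = 3/8*pi_S0 + 1/8*pi_S1 + 1/8*pi_S2 + 1/8*pi_S3
with normalization: pi_S0 + pi_S1 + pi_S2 + pi_S3 = 1.

Using the first 3 balance equations plus normalization, the linear system A*pi = b is:
  [-15/16, 9/16, 3/8, 1/2] . pi = 0
  [3/8, -13/16, 5/16, 3/16] . pi = 0
  [3/16, 1/8, -13/16, 3/16] . pi = 0
  [1, 1, 1, 1] . pi = 1

Solving yields:
  pi_S0 = 169/490
  pi_S1 = 67/245
  pi_S2 = 167/980
  pi_S3 = 207/980

Verification (pi * P):
  169/490*1/16 + 67/245*9/16 + 167/980*3/8 + 207/980*1/2 = 169/490 = pi_S0  (ok)
  169/490*3/8 + 67/245*3/16 + 167/980*5/16 + 207/980*3/16 = 67/245 = pi_S1  (ok)
  169/490*3/16 + 67/245*1/8 + 167/980*3/16 + 207/980*3/16 = 167/980 = pi_S2  (ok)
  169/490*3/8 + 67/245*1/8 + 167/980*1/8 + 207/980*1/8 = 207/980 = pi_S3  (ok)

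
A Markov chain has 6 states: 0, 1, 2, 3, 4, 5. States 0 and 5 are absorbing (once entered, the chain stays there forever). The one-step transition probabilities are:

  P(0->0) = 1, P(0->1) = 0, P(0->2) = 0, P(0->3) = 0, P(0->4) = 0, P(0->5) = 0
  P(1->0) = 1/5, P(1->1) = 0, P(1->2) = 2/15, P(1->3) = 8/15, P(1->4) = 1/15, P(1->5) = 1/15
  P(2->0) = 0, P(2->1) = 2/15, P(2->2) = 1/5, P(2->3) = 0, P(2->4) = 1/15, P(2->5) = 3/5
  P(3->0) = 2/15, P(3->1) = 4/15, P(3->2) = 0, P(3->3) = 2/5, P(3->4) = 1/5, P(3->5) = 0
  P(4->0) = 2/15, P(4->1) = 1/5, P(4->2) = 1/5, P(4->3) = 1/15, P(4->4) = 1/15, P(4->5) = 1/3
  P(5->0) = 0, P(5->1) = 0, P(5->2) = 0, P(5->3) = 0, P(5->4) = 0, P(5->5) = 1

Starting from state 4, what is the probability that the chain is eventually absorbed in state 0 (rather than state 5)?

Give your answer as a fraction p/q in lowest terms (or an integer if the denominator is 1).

Let a_i = P(absorbed in 0 | start in state i).
Boundary conditions: a_0 = 1, a_5 = 0.
For each transient state i, a_i = sum_j P(i->j) * a_j:
  a_1 = 1/5*a_0 + 0*a_1 + 2/15*a_2 + 8/15*a_3 + 1/15*a_4 + 1/15*a_5
  a_2 = 0*a_0 + 2/15*a_1 + 1/5*a_2 + 0*a_3 + 1/15*a_4 + 3/5*a_5
  a_3 = 2/15*a_0 + 4/15*a_1 + 0*a_2 + 2/5*a_3 + 1/5*a_4 + 0*a_5
  a_4 = 2/15*a_0 + 1/5*a_1 + 1/5*a_2 + 1/15*a_3 + 1/15*a_4 + 1/3*a_5

Substituting a_0 = 1 and a_5 = 0, rearrange to (I - Q) a = r where r[i] = P(i -> 0):
  [1, -2/15, -8/15, -1/15] . (a_1, a_2, a_3, a_4) = 1/5
  [-2/15, 4/5, 0, -1/15] . (a_1, a_2, a_3, a_4) = 0
  [-4/15, 0, 3/5, -1/5] . (a_1, a_2, a_3, a_4) = 2/15
  [-1/5, -1/5, -1/15, 14/15] . (a_1, a_2, a_3, a_4) = 2/15

Solving yields:
  a_1 = 341/629
  a_2 = 1699/14467
  a_3 = 8268/14467
  a_4 = 4702/14467

Starting state is 4, so the absorption probability is a_4 = 4702/14467.

Answer: 4702/14467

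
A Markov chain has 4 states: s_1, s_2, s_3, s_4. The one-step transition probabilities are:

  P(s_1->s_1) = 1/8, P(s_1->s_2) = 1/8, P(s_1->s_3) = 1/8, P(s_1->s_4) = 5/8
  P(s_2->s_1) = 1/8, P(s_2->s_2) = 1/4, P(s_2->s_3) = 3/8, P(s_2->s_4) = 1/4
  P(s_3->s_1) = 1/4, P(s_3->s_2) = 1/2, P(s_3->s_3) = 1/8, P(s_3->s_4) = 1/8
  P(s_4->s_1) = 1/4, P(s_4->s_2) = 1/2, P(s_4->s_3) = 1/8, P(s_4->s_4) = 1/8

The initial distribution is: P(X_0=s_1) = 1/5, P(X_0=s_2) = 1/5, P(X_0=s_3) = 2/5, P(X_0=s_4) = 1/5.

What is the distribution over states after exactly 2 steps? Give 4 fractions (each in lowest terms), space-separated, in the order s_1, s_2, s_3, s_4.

Answer: 57/320 53/160 7/32 87/320

Derivation:
Propagating the distribution step by step (d_{t+1} = d_t * P):
d_0 = (s_1=1/5, s_2=1/5, s_3=2/5, s_4=1/5)
  d_1[s_1] = 1/5*1/8 + 1/5*1/8 + 2/5*1/4 + 1/5*1/4 = 1/5
  d_1[s_2] = 1/5*1/8 + 1/5*1/4 + 2/5*1/2 + 1/5*1/2 = 3/8
  d_1[s_3] = 1/5*1/8 + 1/5*3/8 + 2/5*1/8 + 1/5*1/8 = 7/40
  d_1[s_4] = 1/5*5/8 + 1/5*1/4 + 2/5*1/8 + 1/5*1/8 = 1/4
d_1 = (s_1=1/5, s_2=3/8, s_3=7/40, s_4=1/4)
  d_2[s_1] = 1/5*1/8 + 3/8*1/8 + 7/40*1/4 + 1/4*1/4 = 57/320
  d_2[s_2] = 1/5*1/8 + 3/8*1/4 + 7/40*1/2 + 1/4*1/2 = 53/160
  d_2[s_3] = 1/5*1/8 + 3/8*3/8 + 7/40*1/8 + 1/4*1/8 = 7/32
  d_2[s_4] = 1/5*5/8 + 3/8*1/4 + 7/40*1/8 + 1/4*1/8 = 87/320
d_2 = (s_1=57/320, s_2=53/160, s_3=7/32, s_4=87/320)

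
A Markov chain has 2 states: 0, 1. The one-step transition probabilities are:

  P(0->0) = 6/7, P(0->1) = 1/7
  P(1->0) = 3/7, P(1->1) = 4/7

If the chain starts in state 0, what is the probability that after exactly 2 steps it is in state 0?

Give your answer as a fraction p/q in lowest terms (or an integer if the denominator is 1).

Answer: 39/49

Derivation:
Computing P^2 by repeated multiplication:
P^1 =
  0: [6/7, 1/7]
  1: [3/7, 4/7]
P^2 =
  0: [39/49, 10/49]
  1: [30/49, 19/49]

(P^2)[0 -> 0] = 39/49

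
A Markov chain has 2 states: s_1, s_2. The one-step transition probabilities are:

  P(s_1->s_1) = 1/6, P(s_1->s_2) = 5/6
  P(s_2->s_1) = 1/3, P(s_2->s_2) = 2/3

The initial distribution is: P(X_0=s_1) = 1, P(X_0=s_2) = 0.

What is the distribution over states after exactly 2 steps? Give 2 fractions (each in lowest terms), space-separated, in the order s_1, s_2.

Propagating the distribution step by step (d_{t+1} = d_t * P):
d_0 = (s_1=1, s_2=0)
  d_1[s_1] = 1*1/6 + 0*1/3 = 1/6
  d_1[s_2] = 1*5/6 + 0*2/3 = 5/6
d_1 = (s_1=1/6, s_2=5/6)
  d_2[s_1] = 1/6*1/6 + 5/6*1/3 = 11/36
  d_2[s_2] = 1/6*5/6 + 5/6*2/3 = 25/36
d_2 = (s_1=11/36, s_2=25/36)

Answer: 11/36 25/36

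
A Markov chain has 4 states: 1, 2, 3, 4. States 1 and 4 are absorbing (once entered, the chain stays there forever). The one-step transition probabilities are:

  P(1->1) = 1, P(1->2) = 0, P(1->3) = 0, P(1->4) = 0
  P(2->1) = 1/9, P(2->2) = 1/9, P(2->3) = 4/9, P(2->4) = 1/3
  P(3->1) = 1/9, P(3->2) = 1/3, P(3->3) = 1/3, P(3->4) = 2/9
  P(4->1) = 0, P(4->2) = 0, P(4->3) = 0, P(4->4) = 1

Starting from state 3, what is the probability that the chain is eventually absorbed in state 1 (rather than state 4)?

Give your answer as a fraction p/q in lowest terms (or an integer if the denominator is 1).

Answer: 11/36

Derivation:
Let a_i = P(absorbed in 1 | start in state i).
Boundary conditions: a_1 = 1, a_4 = 0.
For each transient state i, a_i = sum_j P(i->j) * a_j:
  a_2 = 1/9*a_1 + 1/9*a_2 + 4/9*a_3 + 1/3*a_4
  a_3 = 1/9*a_1 + 1/3*a_2 + 1/3*a_3 + 2/9*a_4

Substituting a_1 = 1 and a_4 = 0, rearrange to (I - Q) a = r where r[i] = P(i -> 1):
  [8/9, -4/9] . (a_2, a_3) = 1/9
  [-1/3, 2/3] . (a_2, a_3) = 1/9

Solving yields:
  a_2 = 5/18
  a_3 = 11/36

Starting state is 3, so the absorption probability is a_3 = 11/36.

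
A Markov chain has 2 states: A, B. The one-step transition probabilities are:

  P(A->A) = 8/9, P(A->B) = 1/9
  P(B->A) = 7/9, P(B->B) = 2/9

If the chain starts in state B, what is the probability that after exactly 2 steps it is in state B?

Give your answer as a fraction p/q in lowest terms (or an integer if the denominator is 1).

Computing P^2 by repeated multiplication:
P^1 =
  A: [8/9, 1/9]
  B: [7/9, 2/9]
P^2 =
  A: [71/81, 10/81]
  B: [70/81, 11/81]

(P^2)[B -> B] = 11/81

Answer: 11/81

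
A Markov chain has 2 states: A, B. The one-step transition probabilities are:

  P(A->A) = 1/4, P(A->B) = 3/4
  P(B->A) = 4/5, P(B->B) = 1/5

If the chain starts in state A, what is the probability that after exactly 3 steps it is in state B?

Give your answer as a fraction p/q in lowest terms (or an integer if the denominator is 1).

Answer: 903/1600

Derivation:
Computing P^3 by repeated multiplication:
P^1 =
  A: [1/4, 3/4]
  B: [4/5, 1/5]
P^2 =
  A: [53/80, 27/80]
  B: [9/25, 16/25]
P^3 =
  A: [697/1600, 903/1600]
  B: [301/500, 199/500]

(P^3)[A -> B] = 903/1600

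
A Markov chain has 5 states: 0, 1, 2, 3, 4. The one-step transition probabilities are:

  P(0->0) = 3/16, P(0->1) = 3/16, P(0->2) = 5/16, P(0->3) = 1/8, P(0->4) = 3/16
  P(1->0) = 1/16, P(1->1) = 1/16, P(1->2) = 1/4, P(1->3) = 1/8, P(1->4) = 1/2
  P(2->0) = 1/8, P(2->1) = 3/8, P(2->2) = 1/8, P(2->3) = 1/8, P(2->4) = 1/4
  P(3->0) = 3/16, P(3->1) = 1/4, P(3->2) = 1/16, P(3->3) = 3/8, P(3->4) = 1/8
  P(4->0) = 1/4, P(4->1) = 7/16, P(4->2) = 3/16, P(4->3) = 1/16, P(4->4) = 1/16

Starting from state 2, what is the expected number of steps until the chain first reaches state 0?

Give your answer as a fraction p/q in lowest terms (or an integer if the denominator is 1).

Let h_i = expected steps to first reach 0 from state i.
Boundary: h_0 = 0.
First-step equations for the other states:
  h_1 = 1 + 1/16*h_0 + 1/16*h_1 + 1/4*h_2 + 1/8*h_3 + 1/2*h_4
  h_2 = 1 + 1/8*h_0 + 3/8*h_1 + 1/8*h_2 + 1/8*h_3 + 1/4*h_4
  h_3 = 1 + 3/16*h_0 + 1/4*h_1 + 1/16*h_2 + 3/8*h_3 + 1/8*h_4
  h_4 = 1 + 1/4*h_0 + 7/16*h_1 + 3/16*h_2 + 1/16*h_3 + 1/16*h_4

Substituting h_0 = 0 and rearranging gives the linear system (I - Q) h = 1:
  [15/16, -1/4, -1/8, -1/2] . (h_1, h_2, h_3, h_4) = 1
  [-3/8, 7/8, -1/8, -1/4] . (h_1, h_2, h_3, h_4) = 1
  [-1/4, -1/16, 5/8, -1/8] . (h_1, h_2, h_3, h_4) = 1
  [-7/16, -3/16, -1/16, 15/16] . (h_1, h_2, h_3, h_4) = 1

Solving yields:
  h_1 = 576/83
  h_2 = 560/83
  h_3 = 520/83
  h_4 = 504/83

Starting state is 2, so the expected hitting time is h_2 = 560/83.

Answer: 560/83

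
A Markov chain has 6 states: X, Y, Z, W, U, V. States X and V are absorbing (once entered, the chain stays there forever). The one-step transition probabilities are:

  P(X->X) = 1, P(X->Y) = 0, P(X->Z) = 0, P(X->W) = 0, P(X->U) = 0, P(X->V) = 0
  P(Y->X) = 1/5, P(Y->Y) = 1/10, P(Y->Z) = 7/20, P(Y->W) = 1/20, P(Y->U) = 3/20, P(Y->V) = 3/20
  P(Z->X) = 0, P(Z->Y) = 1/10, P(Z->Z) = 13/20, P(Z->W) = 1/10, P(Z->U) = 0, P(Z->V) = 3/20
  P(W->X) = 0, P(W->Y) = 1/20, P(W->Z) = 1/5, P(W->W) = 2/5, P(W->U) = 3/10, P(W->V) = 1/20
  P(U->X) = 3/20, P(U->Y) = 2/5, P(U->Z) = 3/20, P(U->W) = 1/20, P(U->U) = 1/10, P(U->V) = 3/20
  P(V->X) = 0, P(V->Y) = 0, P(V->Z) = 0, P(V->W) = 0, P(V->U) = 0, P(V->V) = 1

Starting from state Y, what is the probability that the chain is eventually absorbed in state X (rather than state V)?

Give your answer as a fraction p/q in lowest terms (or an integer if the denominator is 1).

Let a_i = P(absorbed in X | start in state i).
Boundary conditions: a_X = 1, a_V = 0.
For each transient state i, a_i = sum_j P(i->j) * a_j:
  a_Y = 1/5*a_X + 1/10*a_Y + 7/20*a_Z + 1/20*a_W + 3/20*a_U + 3/20*a_V
  a_Z = 0*a_X + 1/10*a_Y + 13/20*a_Z + 1/10*a_W + 0*a_U + 3/20*a_V
  a_W = 0*a_X + 1/20*a_Y + 1/5*a_Z + 2/5*a_W + 3/10*a_U + 1/20*a_V
  a_U = 3/20*a_X + 2/5*a_Y + 3/20*a_Z + 1/20*a_W + 1/10*a_U + 3/20*a_V

Substituting a_X = 1 and a_V = 0, rearrange to (I - Q) a = r where r[i] = P(i -> X):
  [9/10, -7/20, -1/20, -3/20] . (a_Y, a_Z, a_W, a_U) = 1/5
  [-1/10, 7/20, -1/10, 0] . (a_Y, a_Z, a_W, a_U) = 0
  [-1/20, -1/5, 3/5, -3/10] . (a_Y, a_Z, a_W, a_U) = 0
  [-2/5, -3/20, -1/20, 9/10] . (a_Y, a_Z, a_W, a_U) = 3/20

Solving yields:
  a_Y = 2074/5537
  a_Z = 1042/5537
  a_W = 1573/5537
  a_U = 6317/16611

Starting state is Y, so the absorption probability is a_Y = 2074/5537.

Answer: 2074/5537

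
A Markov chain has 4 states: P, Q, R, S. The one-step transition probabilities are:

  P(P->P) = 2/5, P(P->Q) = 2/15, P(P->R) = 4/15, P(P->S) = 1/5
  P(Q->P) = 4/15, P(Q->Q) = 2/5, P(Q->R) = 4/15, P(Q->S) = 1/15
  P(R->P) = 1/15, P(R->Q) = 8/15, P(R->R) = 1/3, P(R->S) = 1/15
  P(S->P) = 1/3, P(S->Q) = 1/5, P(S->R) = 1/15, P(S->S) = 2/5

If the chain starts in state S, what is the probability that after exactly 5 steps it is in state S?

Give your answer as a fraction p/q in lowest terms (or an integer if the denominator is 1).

Answer: 40294/253125

Derivation:
Computing P^5 by repeated multiplication:
P^1 =
  P: [2/5, 2/15, 4/15, 1/5]
  Q: [4/15, 2/5, 4/15, 1/15]
  R: [1/15, 8/15, 1/3, 1/15]
  S: [1/3, 1/5, 1/15, 2/5]
P^2 =
  P: [7/25, 13/45, 11/45, 14/75]
  Q: [19/75, 79/225, 61/225, 28/225]
  R: [16/75, 31/75, 62/225, 22/225]
  S: [73/225, 6/25, 43/225, 11/45]
P^3 =
  P: [301/1125, 1082/3375, 829/3375, 187/1125]
  Q: [859/3375, 232/675, 877/3375, 479/3375]
  R: [832/3375, 1216/3375, 896/3375, 431/3375]
  S: [36/125, 979/3375, 778/3375, 646/3375]
P^4 =
  P: [892/3375, 16613/50625, 12646/50625, 2662/16875]
  Q: [13066/50625, 17131/50625, 2588/10125, 832/5625]
  R: [12907/50625, 5807/16875, 13103/50625, 2398/16875]
  S: [13756/50625, 3196/10125, 2468/10125, 8549/50625]
P^5 =
  P: [66436/253125, 251564/759375, 191188/759375, 869/5625]
  Q: [7892/30375, 254902/759375, 192976/759375, 114197/759375]
  R: [196199/759375, 85582/253125, 194021/759375, 112409/759375]
  S: [201541/759375, 247759/759375, 189193/759375, 40294/253125]

(P^5)[S -> S] = 40294/253125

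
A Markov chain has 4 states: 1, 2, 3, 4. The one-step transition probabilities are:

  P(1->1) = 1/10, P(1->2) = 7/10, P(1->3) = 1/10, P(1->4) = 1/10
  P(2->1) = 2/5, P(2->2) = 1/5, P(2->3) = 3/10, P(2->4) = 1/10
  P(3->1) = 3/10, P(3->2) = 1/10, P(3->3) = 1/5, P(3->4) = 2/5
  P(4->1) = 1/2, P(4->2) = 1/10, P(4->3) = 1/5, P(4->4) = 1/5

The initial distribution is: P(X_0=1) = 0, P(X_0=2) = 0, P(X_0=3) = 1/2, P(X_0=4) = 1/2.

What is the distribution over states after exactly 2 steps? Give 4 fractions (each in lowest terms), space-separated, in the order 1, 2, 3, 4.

Answer: 29/100 7/20 17/100 19/100

Derivation:
Propagating the distribution step by step (d_{t+1} = d_t * P):
d_0 = (1=0, 2=0, 3=1/2, 4=1/2)
  d_1[1] = 0*1/10 + 0*2/5 + 1/2*3/10 + 1/2*1/2 = 2/5
  d_1[2] = 0*7/10 + 0*1/5 + 1/2*1/10 + 1/2*1/10 = 1/10
  d_1[3] = 0*1/10 + 0*3/10 + 1/2*1/5 + 1/2*1/5 = 1/5
  d_1[4] = 0*1/10 + 0*1/10 + 1/2*2/5 + 1/2*1/5 = 3/10
d_1 = (1=2/5, 2=1/10, 3=1/5, 4=3/10)
  d_2[1] = 2/5*1/10 + 1/10*2/5 + 1/5*3/10 + 3/10*1/2 = 29/100
  d_2[2] = 2/5*7/10 + 1/10*1/5 + 1/5*1/10 + 3/10*1/10 = 7/20
  d_2[3] = 2/5*1/10 + 1/10*3/10 + 1/5*1/5 + 3/10*1/5 = 17/100
  d_2[4] = 2/5*1/10 + 1/10*1/10 + 1/5*2/5 + 3/10*1/5 = 19/100
d_2 = (1=29/100, 2=7/20, 3=17/100, 4=19/100)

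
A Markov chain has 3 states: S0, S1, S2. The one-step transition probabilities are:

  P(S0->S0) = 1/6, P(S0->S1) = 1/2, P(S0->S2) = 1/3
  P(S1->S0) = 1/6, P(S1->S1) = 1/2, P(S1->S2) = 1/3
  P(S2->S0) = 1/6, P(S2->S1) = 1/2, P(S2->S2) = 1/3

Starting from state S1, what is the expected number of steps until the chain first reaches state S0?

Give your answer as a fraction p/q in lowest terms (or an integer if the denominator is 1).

Answer: 6

Derivation:
Let h_i = expected steps to first reach S0 from state i.
Boundary: h_S0 = 0.
First-step equations for the other states:
  h_S1 = 1 + 1/6*h_S0 + 1/2*h_S1 + 1/3*h_S2
  h_S2 = 1 + 1/6*h_S0 + 1/2*h_S1 + 1/3*h_S2

Substituting h_S0 = 0 and rearranging gives the linear system (I - Q) h = 1:
  [1/2, -1/3] . (h_S1, h_S2) = 1
  [-1/2, 2/3] . (h_S1, h_S2) = 1

Solving yields:
  h_S1 = 6
  h_S2 = 6

Starting state is S1, so the expected hitting time is h_S1 = 6.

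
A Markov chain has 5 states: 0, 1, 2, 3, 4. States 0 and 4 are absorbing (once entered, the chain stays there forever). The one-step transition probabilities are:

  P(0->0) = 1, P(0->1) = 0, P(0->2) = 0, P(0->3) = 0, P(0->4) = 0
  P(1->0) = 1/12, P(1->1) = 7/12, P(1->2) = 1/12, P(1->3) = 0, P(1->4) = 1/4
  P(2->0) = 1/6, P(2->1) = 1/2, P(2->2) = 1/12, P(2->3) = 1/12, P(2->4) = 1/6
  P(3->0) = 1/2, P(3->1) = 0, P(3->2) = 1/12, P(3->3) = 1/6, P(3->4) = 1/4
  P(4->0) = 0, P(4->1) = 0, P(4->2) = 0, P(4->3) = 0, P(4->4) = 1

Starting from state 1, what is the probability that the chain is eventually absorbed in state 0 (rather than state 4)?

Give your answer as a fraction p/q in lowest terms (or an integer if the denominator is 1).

Let a_i = P(absorbed in 0 | start in state i).
Boundary conditions: a_0 = 1, a_4 = 0.
For each transient state i, a_i = sum_j P(i->j) * a_j:
  a_1 = 1/12*a_0 + 7/12*a_1 + 1/12*a_2 + 0*a_3 + 1/4*a_4
  a_2 = 1/6*a_0 + 1/2*a_1 + 1/12*a_2 + 1/12*a_3 + 1/6*a_4
  a_3 = 1/2*a_0 + 0*a_1 + 1/12*a_2 + 1/6*a_3 + 1/4*a_4

Substituting a_0 = 1 and a_4 = 0, rearrange to (I - Q) a = r where r[i] = P(i -> 0):
  [5/12, -1/12, 0] . (a_1, a_2, a_3) = 1/12
  [-1/2, 11/12, -1/12] . (a_1, a_2, a_3) = 1/6
  [0, -1/12, 5/6] . (a_1, a_2, a_3) = 1/2

Solving yields:
  a_1 = 27/97
  a_2 = 38/97
  a_3 = 62/97

Starting state is 1, so the absorption probability is a_1 = 27/97.

Answer: 27/97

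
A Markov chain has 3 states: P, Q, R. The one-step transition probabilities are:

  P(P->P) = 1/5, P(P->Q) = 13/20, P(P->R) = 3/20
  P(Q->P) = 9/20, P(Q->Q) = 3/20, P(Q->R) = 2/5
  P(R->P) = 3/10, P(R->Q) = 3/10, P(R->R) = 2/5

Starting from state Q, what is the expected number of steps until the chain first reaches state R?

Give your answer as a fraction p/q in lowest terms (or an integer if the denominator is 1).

Answer: 100/31

Derivation:
Let h_i = expected steps to first reach R from state i.
Boundary: h_R = 0.
First-step equations for the other states:
  h_P = 1 + 1/5*h_P + 13/20*h_Q + 3/20*h_R
  h_Q = 1 + 9/20*h_P + 3/20*h_Q + 2/5*h_R

Substituting h_R = 0 and rearranging gives the linear system (I - Q) h = 1:
  [4/5, -13/20] . (h_P, h_Q) = 1
  [-9/20, 17/20] . (h_P, h_Q) = 1

Solving yields:
  h_P = 120/31
  h_Q = 100/31

Starting state is Q, so the expected hitting time is h_Q = 100/31.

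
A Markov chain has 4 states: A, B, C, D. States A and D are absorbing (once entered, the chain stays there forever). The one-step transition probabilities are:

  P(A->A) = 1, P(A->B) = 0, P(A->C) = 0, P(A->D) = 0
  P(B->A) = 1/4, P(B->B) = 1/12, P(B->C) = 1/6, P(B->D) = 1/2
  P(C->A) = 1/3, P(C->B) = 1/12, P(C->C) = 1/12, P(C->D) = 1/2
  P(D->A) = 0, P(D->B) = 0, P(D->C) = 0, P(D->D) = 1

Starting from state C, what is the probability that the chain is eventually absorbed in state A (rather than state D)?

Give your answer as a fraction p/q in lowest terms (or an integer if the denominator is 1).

Let a_i = P(absorbed in A | start in state i).
Boundary conditions: a_A = 1, a_D = 0.
For each transient state i, a_i = sum_j P(i->j) * a_j:
  a_B = 1/4*a_A + 1/12*a_B + 1/6*a_C + 1/2*a_D
  a_C = 1/3*a_A + 1/12*a_B + 1/12*a_C + 1/2*a_D

Substituting a_A = 1 and a_D = 0, rearrange to (I - Q) a = r where r[i] = P(i -> A):
  [11/12, -1/6] . (a_B, a_C) = 1/4
  [-1/12, 11/12] . (a_B, a_C) = 1/3

Solving yields:
  a_B = 41/119
  a_C = 47/119

Starting state is C, so the absorption probability is a_C = 47/119.

Answer: 47/119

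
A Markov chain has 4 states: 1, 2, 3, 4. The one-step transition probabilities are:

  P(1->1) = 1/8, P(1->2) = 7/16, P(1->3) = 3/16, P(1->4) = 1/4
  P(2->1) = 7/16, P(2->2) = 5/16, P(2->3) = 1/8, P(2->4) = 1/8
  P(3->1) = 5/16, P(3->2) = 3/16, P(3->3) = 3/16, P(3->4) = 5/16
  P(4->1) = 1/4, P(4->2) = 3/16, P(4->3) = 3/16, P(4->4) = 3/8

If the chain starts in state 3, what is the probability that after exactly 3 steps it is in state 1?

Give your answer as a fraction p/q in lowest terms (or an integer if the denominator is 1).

Answer: 1159/4096

Derivation:
Computing P^3 by repeated multiplication:
P^1 =
  1: [1/8, 7/16, 3/16, 1/4]
  2: [7/16, 5/16, 1/8, 1/8]
  3: [5/16, 3/16, 3/16, 5/16]
  4: [1/4, 3/16, 3/16, 3/8]
P^2 =
  1: [21/64, 35/128, 41/256, 61/256]
  2: [67/256, 43/128, 43/256, 15/64]
  3: [33/128, 37/128, 45/256, 71/256]
  4: [17/64, 35/128, 45/256, 73/256]
P^3 =
  1: [1107/4096, 311/1024, 349/2048, 1047/4096]
  2: [1191/4096, 151/512, 341/2048, 1015/4096]
  3: [1159/4096, 295/1024, 347/2048, 1063/4096]
  4: [1143/4096, 295/1024, 349/2048, 1075/4096]

(P^3)[3 -> 1] = 1159/4096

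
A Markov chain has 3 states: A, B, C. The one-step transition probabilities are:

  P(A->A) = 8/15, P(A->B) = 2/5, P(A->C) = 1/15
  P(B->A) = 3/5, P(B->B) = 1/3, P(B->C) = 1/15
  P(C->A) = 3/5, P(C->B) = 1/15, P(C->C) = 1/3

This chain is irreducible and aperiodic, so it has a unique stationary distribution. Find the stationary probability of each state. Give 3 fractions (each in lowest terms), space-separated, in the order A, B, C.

Answer: 9/16 61/176 1/11

Derivation:
The stationary distribution satisfies pi = pi * P, i.e.:
  pi_A = 8/15*pi_A + 3/5*pi_B + 3/5*pi_C
  pi_B = 2/5*pi_A + 1/3*pi_B + 1/15*pi_C
  pi_C = 1/15*pi_A + 1/15*pi_B + 1/3*pi_C
with normalization: pi_A + pi_B + pi_C = 1.

Using the first 2 balance equations plus normalization, the linear system A*pi = b is:
  [-7/15, 3/5, 3/5] . pi = 0
  [2/5, -2/3, 1/15] . pi = 0
  [1, 1, 1] . pi = 1

Solving yields:
  pi_A = 9/16
  pi_B = 61/176
  pi_C = 1/11

Verification (pi * P):
  9/16*8/15 + 61/176*3/5 + 1/11*3/5 = 9/16 = pi_A  (ok)
  9/16*2/5 + 61/176*1/3 + 1/11*1/15 = 61/176 = pi_B  (ok)
  9/16*1/15 + 61/176*1/15 + 1/11*1/3 = 1/11 = pi_C  (ok)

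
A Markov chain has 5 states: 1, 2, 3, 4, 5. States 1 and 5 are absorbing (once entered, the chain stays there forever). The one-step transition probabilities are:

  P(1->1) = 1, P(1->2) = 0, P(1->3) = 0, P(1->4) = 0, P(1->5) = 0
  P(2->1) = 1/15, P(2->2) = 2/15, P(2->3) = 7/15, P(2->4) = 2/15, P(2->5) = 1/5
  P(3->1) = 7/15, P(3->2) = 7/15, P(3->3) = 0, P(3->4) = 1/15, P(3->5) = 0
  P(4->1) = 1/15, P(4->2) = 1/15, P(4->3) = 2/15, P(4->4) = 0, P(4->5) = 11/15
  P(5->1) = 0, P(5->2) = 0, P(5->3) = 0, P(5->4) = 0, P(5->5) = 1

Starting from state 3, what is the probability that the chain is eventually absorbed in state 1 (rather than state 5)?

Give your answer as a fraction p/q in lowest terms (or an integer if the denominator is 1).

Let a_i = P(absorbed in 1 | start in state i).
Boundary conditions: a_1 = 1, a_5 = 0.
For each transient state i, a_i = sum_j P(i->j) * a_j:
  a_2 = 1/15*a_1 + 2/15*a_2 + 7/15*a_3 + 2/15*a_4 + 1/5*a_5
  a_3 = 7/15*a_1 + 7/15*a_2 + 0*a_3 + 1/15*a_4 + 0*a_5
  a_4 = 1/15*a_1 + 1/15*a_2 + 2/15*a_3 + 0*a_4 + 11/15*a_5

Substituting a_1 = 1 and a_5 = 0, rearrange to (I - Q) a = r where r[i] = P(i -> 1):
  [13/15, -7/15, -2/15] . (a_2, a_3, a_4) = 1/15
  [-7/15, 1, -1/15] . (a_2, a_3, a_4) = 7/15
  [-1/15, -2/15, 1] . (a_2, a_3, a_4) = 1/15

Solving yields:
  a_2 = 1023/2099
  a_3 = 1484/2099
  a_4 = 406/2099

Starting state is 3, so the absorption probability is a_3 = 1484/2099.

Answer: 1484/2099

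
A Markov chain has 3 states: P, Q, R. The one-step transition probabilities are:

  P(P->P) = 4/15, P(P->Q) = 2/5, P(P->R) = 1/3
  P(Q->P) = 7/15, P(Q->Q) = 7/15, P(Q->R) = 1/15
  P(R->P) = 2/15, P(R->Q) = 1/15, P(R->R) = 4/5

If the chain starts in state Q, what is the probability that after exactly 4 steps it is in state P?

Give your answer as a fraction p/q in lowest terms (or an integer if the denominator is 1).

Answer: 14746/50625

Derivation:
Computing P^4 by repeated multiplication:
P^1 =
  P: [4/15, 2/5, 1/3]
  Q: [7/15, 7/15, 1/15]
  R: [2/15, 1/15, 4/5]
P^2 =
  P: [68/225, 71/225, 86/225]
  Q: [79/225, 92/225, 6/25]
  R: [13/75, 31/225, 31/45]
P^3 =
  P: [941/3375, 991/3375, 481/1125]
  Q: [356/1125, 1172/3375, 227/675]
  R: [683/3375, 202/1125, 2086/3375]
P^4 =
  P: [4529/16875, 14026/50625, 23012/50625]
  Q: [14746/50625, 5249/16875, 20132/50625]
  R: [11146/50625, 10426/50625, 29053/50625]

(P^4)[Q -> P] = 14746/50625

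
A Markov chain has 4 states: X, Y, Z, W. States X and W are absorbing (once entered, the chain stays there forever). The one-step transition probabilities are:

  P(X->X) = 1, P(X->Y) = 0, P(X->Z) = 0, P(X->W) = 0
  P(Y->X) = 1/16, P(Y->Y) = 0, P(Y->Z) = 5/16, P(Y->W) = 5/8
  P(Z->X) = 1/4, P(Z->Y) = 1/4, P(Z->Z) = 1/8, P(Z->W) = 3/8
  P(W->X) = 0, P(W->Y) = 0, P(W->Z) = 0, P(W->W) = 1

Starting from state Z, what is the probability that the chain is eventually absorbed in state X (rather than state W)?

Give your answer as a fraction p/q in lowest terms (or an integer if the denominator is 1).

Answer: 1/3

Derivation:
Let a_i = P(absorbed in X | start in state i).
Boundary conditions: a_X = 1, a_W = 0.
For each transient state i, a_i = sum_j P(i->j) * a_j:
  a_Y = 1/16*a_X + 0*a_Y + 5/16*a_Z + 5/8*a_W
  a_Z = 1/4*a_X + 1/4*a_Y + 1/8*a_Z + 3/8*a_W

Substituting a_X = 1 and a_W = 0, rearrange to (I - Q) a = r where r[i] = P(i -> X):
  [1, -5/16] . (a_Y, a_Z) = 1/16
  [-1/4, 7/8] . (a_Y, a_Z) = 1/4

Solving yields:
  a_Y = 1/6
  a_Z = 1/3

Starting state is Z, so the absorption probability is a_Z = 1/3.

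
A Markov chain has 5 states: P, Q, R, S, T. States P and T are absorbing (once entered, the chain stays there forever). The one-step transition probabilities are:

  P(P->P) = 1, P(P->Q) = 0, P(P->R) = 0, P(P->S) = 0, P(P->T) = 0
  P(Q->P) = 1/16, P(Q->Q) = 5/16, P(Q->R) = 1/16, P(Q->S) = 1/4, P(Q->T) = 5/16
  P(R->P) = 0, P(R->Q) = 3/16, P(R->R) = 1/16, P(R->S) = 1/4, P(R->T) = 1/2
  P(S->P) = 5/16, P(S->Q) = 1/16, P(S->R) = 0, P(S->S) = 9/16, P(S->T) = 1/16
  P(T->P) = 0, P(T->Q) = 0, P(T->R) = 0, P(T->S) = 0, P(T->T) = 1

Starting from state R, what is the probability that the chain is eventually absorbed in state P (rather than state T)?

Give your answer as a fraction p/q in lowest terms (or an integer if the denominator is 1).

Let a_i = P(absorbed in P | start in state i).
Boundary conditions: a_P = 1, a_T = 0.
For each transient state i, a_i = sum_j P(i->j) * a_j:
  a_Q = 1/16*a_P + 5/16*a_Q + 1/16*a_R + 1/4*a_S + 5/16*a_T
  a_R = 0*a_P + 3/16*a_Q + 1/16*a_R + 1/4*a_S + 1/2*a_T
  a_S = 5/16*a_P + 1/16*a_Q + 0*a_R + 9/16*a_S + 1/16*a_T

Substituting a_P = 1 and a_T = 0, rearrange to (I - Q) a = r where r[i] = P(i -> P):
  [11/16, -1/16, -1/4] . (a_Q, a_R, a_S) = 1/16
  [-3/16, 15/16, -1/4] . (a_Q, a_R, a_S) = 0
  [-1/16, 0, 7/16] . (a_Q, a_R, a_S) = 5/16

Solving yields:
  a_Q = 85/214
  a_R = 61/214
  a_S = 165/214

Starting state is R, so the absorption probability is a_R = 61/214.

Answer: 61/214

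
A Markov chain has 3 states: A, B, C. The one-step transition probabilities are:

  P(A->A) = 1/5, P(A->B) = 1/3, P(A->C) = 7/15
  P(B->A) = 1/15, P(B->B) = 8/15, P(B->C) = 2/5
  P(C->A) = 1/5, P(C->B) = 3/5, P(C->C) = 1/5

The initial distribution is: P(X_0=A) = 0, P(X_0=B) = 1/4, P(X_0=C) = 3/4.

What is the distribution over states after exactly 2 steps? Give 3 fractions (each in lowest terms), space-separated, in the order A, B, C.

Propagating the distribution step by step (d_{t+1} = d_t * P):
d_0 = (A=0, B=1/4, C=3/4)
  d_1[A] = 0*1/5 + 1/4*1/15 + 3/4*1/5 = 1/6
  d_1[B] = 0*1/3 + 1/4*8/15 + 3/4*3/5 = 7/12
  d_1[C] = 0*7/15 + 1/4*2/5 + 3/4*1/5 = 1/4
d_1 = (A=1/6, B=7/12, C=1/4)
  d_2[A] = 1/6*1/5 + 7/12*1/15 + 1/4*1/5 = 11/90
  d_2[B] = 1/6*1/3 + 7/12*8/15 + 1/4*3/5 = 31/60
  d_2[C] = 1/6*7/15 + 7/12*2/5 + 1/4*1/5 = 13/36
d_2 = (A=11/90, B=31/60, C=13/36)

Answer: 11/90 31/60 13/36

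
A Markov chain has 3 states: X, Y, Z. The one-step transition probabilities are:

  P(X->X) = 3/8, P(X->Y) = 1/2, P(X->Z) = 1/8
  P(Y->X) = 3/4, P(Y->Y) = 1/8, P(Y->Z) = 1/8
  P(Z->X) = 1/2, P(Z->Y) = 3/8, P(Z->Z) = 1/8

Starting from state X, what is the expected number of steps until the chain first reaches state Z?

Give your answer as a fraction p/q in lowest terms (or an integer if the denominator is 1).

Let h_i = expected steps to first reach Z from state i.
Boundary: h_Z = 0.
First-step equations for the other states:
  h_X = 1 + 3/8*h_X + 1/2*h_Y + 1/8*h_Z
  h_Y = 1 + 3/4*h_X + 1/8*h_Y + 1/8*h_Z

Substituting h_Z = 0 and rearranging gives the linear system (I - Q) h = 1:
  [5/8, -1/2] . (h_X, h_Y) = 1
  [-3/4, 7/8] . (h_X, h_Y) = 1

Solving yields:
  h_X = 8
  h_Y = 8

Starting state is X, so the expected hitting time is h_X = 8.

Answer: 8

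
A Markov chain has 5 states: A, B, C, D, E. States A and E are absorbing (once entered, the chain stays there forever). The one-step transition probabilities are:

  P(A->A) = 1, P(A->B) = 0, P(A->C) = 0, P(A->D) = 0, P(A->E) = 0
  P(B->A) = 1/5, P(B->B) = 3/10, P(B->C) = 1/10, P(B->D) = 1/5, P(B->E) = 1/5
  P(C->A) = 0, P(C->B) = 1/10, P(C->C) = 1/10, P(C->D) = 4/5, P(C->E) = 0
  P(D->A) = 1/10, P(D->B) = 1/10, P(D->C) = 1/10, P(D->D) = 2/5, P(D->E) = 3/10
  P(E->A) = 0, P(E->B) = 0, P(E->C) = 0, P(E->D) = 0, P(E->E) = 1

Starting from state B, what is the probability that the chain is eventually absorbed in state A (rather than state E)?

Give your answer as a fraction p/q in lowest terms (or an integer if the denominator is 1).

Answer: 59/144

Derivation:
Let a_i = P(absorbed in A | start in state i).
Boundary conditions: a_A = 1, a_E = 0.
For each transient state i, a_i = sum_j P(i->j) * a_j:
  a_B = 1/5*a_A + 3/10*a_B + 1/10*a_C + 1/5*a_D + 1/5*a_E
  a_C = 0*a_A + 1/10*a_B + 1/10*a_C + 4/5*a_D + 0*a_E
  a_D = 1/10*a_A + 1/10*a_B + 1/10*a_C + 2/5*a_D + 3/10*a_E

Substituting a_A = 1 and a_E = 0, rearrange to (I - Q) a = r where r[i] = P(i -> A):
  [7/10, -1/10, -1/5] . (a_B, a_C, a_D) = 1/5
  [-1/10, 9/10, -4/5] . (a_B, a_C, a_D) = 0
  [-1/10, -1/10, 3/5] . (a_B, a_C, a_D) = 1/10

Solving yields:
  a_B = 59/144
  a_C = 43/144
  a_D = 41/144

Starting state is B, so the absorption probability is a_B = 59/144.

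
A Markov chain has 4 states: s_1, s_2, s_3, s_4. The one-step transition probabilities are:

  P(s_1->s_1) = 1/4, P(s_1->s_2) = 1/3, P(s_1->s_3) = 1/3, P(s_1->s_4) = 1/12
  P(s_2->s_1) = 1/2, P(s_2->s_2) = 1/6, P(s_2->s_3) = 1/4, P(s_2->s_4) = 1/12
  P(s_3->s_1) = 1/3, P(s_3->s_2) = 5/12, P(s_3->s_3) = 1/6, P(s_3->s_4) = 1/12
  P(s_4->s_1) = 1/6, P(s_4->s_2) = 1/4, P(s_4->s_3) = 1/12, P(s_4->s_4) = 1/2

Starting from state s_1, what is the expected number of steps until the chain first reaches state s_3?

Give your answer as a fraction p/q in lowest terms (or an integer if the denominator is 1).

Let h_i = expected steps to first reach s_3 from state i.
Boundary: h_s_3 = 0.
First-step equations for the other states:
  h_s_1 = 1 + 1/4*h_s_1 + 1/3*h_s_2 + 1/3*h_s_3 + 1/12*h_s_4
  h_s_2 = 1 + 1/2*h_s_1 + 1/6*h_s_2 + 1/4*h_s_3 + 1/12*h_s_4
  h_s_4 = 1 + 1/6*h_s_1 + 1/4*h_s_2 + 1/12*h_s_3 + 1/2*h_s_4

Substituting h_s_3 = 0 and rearranging gives the linear system (I - Q) h = 1:
  [3/4, -1/3, -1/12] . (h_s_1, h_s_2, h_s_4) = 1
  [-1/2, 5/6, -1/12] . (h_s_1, h_s_2, h_s_4) = 1
  [-1/6, -1/4, 1/2] . (h_s_1, h_s_2, h_s_4) = 1

Solving yields:
  h_s_1 = 1176/323
  h_s_2 = 1260/323
  h_s_4 = 1668/323

Starting state is s_1, so the expected hitting time is h_s_1 = 1176/323.

Answer: 1176/323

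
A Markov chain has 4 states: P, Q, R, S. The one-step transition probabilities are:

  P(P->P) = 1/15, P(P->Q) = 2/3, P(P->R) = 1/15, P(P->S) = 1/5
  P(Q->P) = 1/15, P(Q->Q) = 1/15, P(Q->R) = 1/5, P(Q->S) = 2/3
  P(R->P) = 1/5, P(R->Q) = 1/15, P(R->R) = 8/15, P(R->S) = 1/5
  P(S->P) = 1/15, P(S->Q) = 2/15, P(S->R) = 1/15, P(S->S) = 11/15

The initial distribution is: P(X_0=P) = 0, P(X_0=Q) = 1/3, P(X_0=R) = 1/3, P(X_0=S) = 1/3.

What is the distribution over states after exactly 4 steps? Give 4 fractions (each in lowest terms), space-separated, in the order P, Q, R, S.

Answer: 13849/151875 24329/151875 26461/151875 87236/151875

Derivation:
Propagating the distribution step by step (d_{t+1} = d_t * P):
d_0 = (P=0, Q=1/3, R=1/3, S=1/3)
  d_1[P] = 0*1/15 + 1/3*1/15 + 1/3*1/5 + 1/3*1/15 = 1/9
  d_1[Q] = 0*2/3 + 1/3*1/15 + 1/3*1/15 + 1/3*2/15 = 4/45
  d_1[R] = 0*1/15 + 1/3*1/5 + 1/3*8/15 + 1/3*1/15 = 4/15
  d_1[S] = 0*1/5 + 1/3*2/3 + 1/3*1/5 + 1/3*11/15 = 8/15
d_1 = (P=1/9, Q=4/45, R=4/15, S=8/15)
  d_2[P] = 1/9*1/15 + 4/45*1/15 + 4/15*1/5 + 8/15*1/15 = 23/225
  d_2[Q] = 1/9*2/3 + 4/45*1/15 + 4/15*1/15 + 8/15*2/15 = 38/225
  d_2[R] = 1/9*1/15 + 4/45*1/5 + 4/15*8/15 + 8/15*1/15 = 137/675
  d_2[S] = 1/9*1/5 + 4/45*2/3 + 4/15*1/5 + 8/15*11/15 = 71/135
d_2 = (P=23/225, Q=38/225, R=137/675, S=71/135)
  d_3[P] = 23/225*1/15 + 38/225*1/15 + 137/675*1/5 + 71/135*1/15 = 949/10125
  d_3[Q] = 23/225*2/3 + 38/225*1/15 + 137/675*1/15 + 71/135*2/15 = 1651/10125
  d_3[R] = 23/225*1/15 + 38/225*1/5 + 137/675*8/15 + 71/135*1/15 = 1862/10125
  d_3[S] = 23/225*1/5 + 38/225*2/3 + 137/675*1/5 + 71/135*11/15 = 5663/10125
d_3 = (P=949/10125, Q=1651/10125, R=1862/10125, S=5663/10125)
  d_4[P] = 949/10125*1/15 + 1651/10125*1/15 + 1862/10125*1/5 + 5663/10125*1/15 = 13849/151875
  d_4[Q] = 949/10125*2/3 + 1651/10125*1/15 + 1862/10125*1/15 + 5663/10125*2/15 = 24329/151875
  d_4[R] = 949/10125*1/15 + 1651/10125*1/5 + 1862/10125*8/15 + 5663/10125*1/15 = 26461/151875
  d_4[S] = 949/10125*1/5 + 1651/10125*2/3 + 1862/10125*1/5 + 5663/10125*11/15 = 87236/151875
d_4 = (P=13849/151875, Q=24329/151875, R=26461/151875, S=87236/151875)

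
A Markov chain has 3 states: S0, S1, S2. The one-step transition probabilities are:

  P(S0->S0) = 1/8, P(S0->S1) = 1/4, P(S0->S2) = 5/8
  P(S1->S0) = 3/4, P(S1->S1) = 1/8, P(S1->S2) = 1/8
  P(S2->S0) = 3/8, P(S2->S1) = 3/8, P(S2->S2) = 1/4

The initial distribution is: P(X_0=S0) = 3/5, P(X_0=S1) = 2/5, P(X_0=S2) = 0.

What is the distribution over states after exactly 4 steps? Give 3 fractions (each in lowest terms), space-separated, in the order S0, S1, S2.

Answer: 3843/10240 1069/4096 7449/20480

Derivation:
Propagating the distribution step by step (d_{t+1} = d_t * P):
d_0 = (S0=3/5, S1=2/5, S2=0)
  d_1[S0] = 3/5*1/8 + 2/5*3/4 + 0*3/8 = 3/8
  d_1[S1] = 3/5*1/4 + 2/5*1/8 + 0*3/8 = 1/5
  d_1[S2] = 3/5*5/8 + 2/5*1/8 + 0*1/4 = 17/40
d_1 = (S0=3/8, S1=1/5, S2=17/40)
  d_2[S0] = 3/8*1/8 + 1/5*3/4 + 17/40*3/8 = 57/160
  d_2[S1] = 3/8*1/4 + 1/5*1/8 + 17/40*3/8 = 89/320
  d_2[S2] = 3/8*5/8 + 1/5*1/8 + 17/40*1/4 = 117/320
d_2 = (S0=57/160, S1=89/320, S2=117/320)
  d_3[S0] = 57/160*1/8 + 89/320*3/4 + 117/320*3/8 = 999/2560
  d_3[S1] = 57/160*1/4 + 89/320*1/8 + 117/320*3/8 = 167/640
  d_3[S2] = 57/160*5/8 + 89/320*1/8 + 117/320*1/4 = 893/2560
d_3 = (S0=999/2560, S1=167/640, S2=893/2560)
  d_4[S0] = 999/2560*1/8 + 167/640*3/4 + 893/2560*3/8 = 3843/10240
  d_4[S1] = 999/2560*1/4 + 167/640*1/8 + 893/2560*3/8 = 1069/4096
  d_4[S2] = 999/2560*5/8 + 167/640*1/8 + 893/2560*1/4 = 7449/20480
d_4 = (S0=3843/10240, S1=1069/4096, S2=7449/20480)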